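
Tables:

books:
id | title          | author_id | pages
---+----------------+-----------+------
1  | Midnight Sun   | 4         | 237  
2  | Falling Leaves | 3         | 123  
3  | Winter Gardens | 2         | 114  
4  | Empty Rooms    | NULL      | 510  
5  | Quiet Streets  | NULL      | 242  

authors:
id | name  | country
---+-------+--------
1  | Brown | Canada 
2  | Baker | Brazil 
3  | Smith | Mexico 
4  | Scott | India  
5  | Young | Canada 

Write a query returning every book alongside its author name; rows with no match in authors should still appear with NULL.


LEFT JOIN keeps every row from books (the left table); where author_id has no match in authors, the author columns become NULL. Walk through each book:
  - book 1 (Midnight Sun): author_id=4 -> matches Scott
  - book 2 (Falling Leaves): author_id=3 -> matches Smith
  - book 3 (Winter Gardens): author_id=2 -> matches Baker
  - book 4 (Empty Rooms): author_id=NULL, no match -> kept with NULL
  - book 5 (Quiet Streets): author_id=NULL, no match -> kept with NULL
All 5 rows appear; 2 have NULL author.

SQL:
SELECT a.title, b.name AS author
FROM books a
LEFT JOIN authors b ON a.author_id = b.id

Result:
title          | author
---------------+-------
Midnight Sun   | Scott 
Falling Leaves | Smith 
Winter Gardens | Baker 
Empty Rooms    | NULL  
Quiet Streets  | NULL  


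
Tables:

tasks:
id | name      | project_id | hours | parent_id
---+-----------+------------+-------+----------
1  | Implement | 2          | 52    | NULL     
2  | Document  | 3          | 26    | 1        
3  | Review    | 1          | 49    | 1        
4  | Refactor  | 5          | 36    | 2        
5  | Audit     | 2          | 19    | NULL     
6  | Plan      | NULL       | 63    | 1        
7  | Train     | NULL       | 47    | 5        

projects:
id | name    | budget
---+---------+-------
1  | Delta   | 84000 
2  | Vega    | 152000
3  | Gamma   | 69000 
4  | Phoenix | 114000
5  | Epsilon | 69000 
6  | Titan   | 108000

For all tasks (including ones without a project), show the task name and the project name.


LEFT JOIN keeps every row from tasks (the left table); where project_id has no match in projects, the project columns become NULL. Walk through each task:
  - task 1 (Implement): project_id=2 -> matches Vega
  - task 2 (Document): project_id=3 -> matches Gamma
  - task 3 (Review): project_id=1 -> matches Delta
  - task 4 (Refactor): project_id=5 -> matches Epsilon
  - task 5 (Audit): project_id=2 -> matches Vega
  - task 6 (Plan): project_id=NULL, no match -> kept with NULL
  - task 7 (Train): project_id=NULL, no match -> kept with NULL
All 7 rows appear; 2 have NULL project.

SQL:
SELECT a.name, b.name AS project
FROM tasks a
LEFT JOIN projects b ON a.project_id = b.id

Result:
name      | project
----------+--------
Implement | Vega   
Document  | Gamma  
Review    | Delta  
Refactor  | Epsilon
Audit     | Vega   
Plan      | NULL   
Train     | NULL   


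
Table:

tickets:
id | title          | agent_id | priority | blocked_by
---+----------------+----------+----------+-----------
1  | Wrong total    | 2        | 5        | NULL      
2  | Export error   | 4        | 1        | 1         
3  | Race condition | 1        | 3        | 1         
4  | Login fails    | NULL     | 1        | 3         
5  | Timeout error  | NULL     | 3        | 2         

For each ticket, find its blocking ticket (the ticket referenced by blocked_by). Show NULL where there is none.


This is a self-join: tickets is joined to a second copy of itself, matching each row's blocked_by to another row's id. Use LEFT JOIN so rows with blocked_by=NULL are kept.
  - ticket 1 (Wrong total): blocked_by=NULL -> NULL
  - ticket 2 (Export error): blocked_by=1 -> Wrong total
  - ticket 3 (Race condition): blocked_by=1 -> Wrong total
  - ticket 4 (Login fails): blocked_by=3 -> Race condition
  - ticket 5 (Timeout error): blocked_by=2 -> Export error

SQL:
SELECT a.title AS item, b.title AS blocked_by
FROM tickets a
LEFT JOIN tickets b ON a.blocked_by = b.id

Result:
item           | blocked_by    
---------------+---------------
Wrong total    | NULL          
Export error   | Wrong total   
Race condition | Wrong total   
Login fails    | Race condition
Timeout error  | Export error  


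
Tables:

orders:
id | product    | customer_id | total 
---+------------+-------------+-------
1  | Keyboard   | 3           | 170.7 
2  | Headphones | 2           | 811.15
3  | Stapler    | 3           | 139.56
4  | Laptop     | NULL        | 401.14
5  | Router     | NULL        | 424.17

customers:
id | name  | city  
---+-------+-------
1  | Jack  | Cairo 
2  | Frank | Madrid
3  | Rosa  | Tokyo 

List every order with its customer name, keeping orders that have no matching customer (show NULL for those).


LEFT JOIN keeps every row from orders (the left table); where customer_id has no match in customers, the customer columns become NULL. Walk through each order:
  - order 1 (Keyboard): customer_id=3 -> matches Rosa
  - order 2 (Headphones): customer_id=2 -> matches Frank
  - order 3 (Stapler): customer_id=3 -> matches Rosa
  - order 4 (Laptop): customer_id=NULL, no match -> kept with NULL
  - order 5 (Router): customer_id=NULL, no match -> kept with NULL
All 5 rows appear; 2 have NULL customer.

SQL:
SELECT a.product, b.name AS customer
FROM orders a
LEFT JOIN customers b ON a.customer_id = b.id

Result:
product    | customer
-----------+---------
Keyboard   | Rosa    
Headphones | Frank   
Stapler    | Rosa    
Laptop     | NULL    
Router     | NULL    


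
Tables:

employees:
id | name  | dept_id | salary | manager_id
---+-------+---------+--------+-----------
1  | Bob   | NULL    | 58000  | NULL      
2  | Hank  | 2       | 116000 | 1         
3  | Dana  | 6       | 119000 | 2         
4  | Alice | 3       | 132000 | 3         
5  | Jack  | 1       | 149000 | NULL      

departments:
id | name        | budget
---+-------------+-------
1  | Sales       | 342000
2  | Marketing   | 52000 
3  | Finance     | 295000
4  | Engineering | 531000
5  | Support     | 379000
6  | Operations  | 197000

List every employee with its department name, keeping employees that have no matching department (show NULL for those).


LEFT JOIN keeps every row from employees (the left table); where dept_id has no match in departments, the department columns become NULL. Walk through each employee:
  - employee 1 (Bob): dept_id=NULL, no match -> kept with NULL
  - employee 2 (Hank): dept_id=2 -> matches Marketing
  - employee 3 (Dana): dept_id=6 -> matches Operations
  - employee 4 (Alice): dept_id=3 -> matches Finance
  - employee 5 (Jack): dept_id=1 -> matches Sales
All 5 rows appear; 1 has NULL department.

SQL:
SELECT a.name, b.name AS department
FROM employees a
LEFT JOIN departments b ON a.dept_id = b.id

Result:
name  | department
------+-----------
Bob   | NULL      
Hank  | Marketing 
Dana  | Operations
Alice | Finance   
Jack  | Sales     


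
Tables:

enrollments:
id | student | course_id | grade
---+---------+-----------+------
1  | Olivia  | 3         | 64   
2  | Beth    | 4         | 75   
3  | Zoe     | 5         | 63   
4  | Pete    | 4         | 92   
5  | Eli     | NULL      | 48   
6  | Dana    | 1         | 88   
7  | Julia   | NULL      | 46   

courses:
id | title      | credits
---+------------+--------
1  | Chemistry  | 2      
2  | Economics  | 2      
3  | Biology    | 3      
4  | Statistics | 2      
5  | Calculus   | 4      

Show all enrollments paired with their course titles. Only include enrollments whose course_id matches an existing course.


INNER JOIN keeps only enrollments rows whose course_id matches an id in courses. Walk through each enrollment:
  - enrollment 1 (Olivia): course_id=3 -> matches Biology
  - enrollment 2 (Beth): course_id=4 -> matches Statistics
  - enrollment 3 (Zoe): course_id=5 -> matches Calculus
  - enrollment 4 (Pete): course_id=4 -> matches Statistics
  - enrollment 5 (Eli): course_id=NULL, no match -> dropped
  - enrollment 6 (Dana): course_id=1 -> matches Chemistry
  - enrollment 7 (Julia): course_id=NULL, no match -> dropped
So 2 of 7 rows are dropped.

SQL:
SELECT a.student, b.title AS course
FROM enrollments a
INNER JOIN courses b ON a.course_id = b.id

Result:
student | course    
--------+-----------
Olivia  | Biology   
Beth    | Statistics
Zoe     | Calculus  
Pete    | Statistics
Dana    | Chemistry 


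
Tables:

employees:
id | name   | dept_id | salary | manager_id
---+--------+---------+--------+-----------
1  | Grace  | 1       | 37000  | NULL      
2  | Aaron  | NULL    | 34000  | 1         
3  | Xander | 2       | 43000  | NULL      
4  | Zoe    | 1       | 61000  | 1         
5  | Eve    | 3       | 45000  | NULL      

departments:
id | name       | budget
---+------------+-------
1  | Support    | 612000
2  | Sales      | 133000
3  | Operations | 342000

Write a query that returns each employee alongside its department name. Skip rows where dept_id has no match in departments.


INNER JOIN keeps only employees rows whose dept_id matches an id in departments. Walk through each employee:
  - employee 1 (Grace): dept_id=1 -> matches Support
  - employee 2 (Aaron): dept_id=NULL, no match -> dropped
  - employee 3 (Xander): dept_id=2 -> matches Sales
  - employee 4 (Zoe): dept_id=1 -> matches Support
  - employee 5 (Eve): dept_id=3 -> matches Operations
So 1 of 5 rows is dropped.

SQL:
SELECT a.name, b.name AS department
FROM employees a
INNER JOIN departments b ON a.dept_id = b.id

Result:
name   | department
-------+-----------
Grace  | Support   
Xander | Sales     
Zoe    | Support   
Eve    | Operations


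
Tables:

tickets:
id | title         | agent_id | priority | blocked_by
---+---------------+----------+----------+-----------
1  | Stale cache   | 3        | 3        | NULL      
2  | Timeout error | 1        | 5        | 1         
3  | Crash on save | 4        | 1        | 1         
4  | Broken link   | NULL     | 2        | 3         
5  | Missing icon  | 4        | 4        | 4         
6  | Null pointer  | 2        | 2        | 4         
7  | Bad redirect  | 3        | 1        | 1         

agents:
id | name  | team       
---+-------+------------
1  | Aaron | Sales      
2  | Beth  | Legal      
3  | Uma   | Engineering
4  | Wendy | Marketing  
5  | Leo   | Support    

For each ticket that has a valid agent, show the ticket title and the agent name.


INNER JOIN keeps only tickets rows whose agent_id matches an id in agents. Walk through each ticket:
  - ticket 1 (Stale cache): agent_id=3 -> matches Uma
  - ticket 2 (Timeout error): agent_id=1 -> matches Aaron
  - ticket 3 (Crash on save): agent_id=4 -> matches Wendy
  - ticket 4 (Broken link): agent_id=NULL, no match -> dropped
  - ticket 5 (Missing icon): agent_id=4 -> matches Wendy
  - ticket 6 (Null pointer): agent_id=2 -> matches Beth
  - ticket 7 (Bad redirect): agent_id=3 -> matches Uma
So 1 of 7 rows is dropped.

SQL:
SELECT a.title, b.name AS agent
FROM tickets a
INNER JOIN agents b ON a.agent_id = b.id

Result:
title         | agent
--------------+------
Stale cache   | Uma  
Timeout error | Aaron
Crash on save | Wendy
Missing icon  | Wendy
Null pointer  | Beth 
Bad redirect  | Uma  


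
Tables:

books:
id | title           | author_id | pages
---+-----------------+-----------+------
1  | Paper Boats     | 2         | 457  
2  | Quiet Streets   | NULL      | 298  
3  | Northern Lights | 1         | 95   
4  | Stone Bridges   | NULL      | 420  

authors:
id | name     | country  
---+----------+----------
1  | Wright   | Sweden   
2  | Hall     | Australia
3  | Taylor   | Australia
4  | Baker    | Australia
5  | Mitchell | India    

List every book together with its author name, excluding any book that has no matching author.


INNER JOIN keeps only books rows whose author_id matches an id in authors. Walk through each book:
  - book 1 (Paper Boats): author_id=2 -> matches Hall
  - book 2 (Quiet Streets): author_id=NULL, no match -> dropped
  - book 3 (Northern Lights): author_id=1 -> matches Wright
  - book 4 (Stone Bridges): author_id=NULL, no match -> dropped
So 2 of 4 rows are dropped.

SQL:
SELECT a.title, b.name AS author
FROM books a
INNER JOIN authors b ON a.author_id = b.id

Result:
title           | author
----------------+-------
Paper Boats     | Hall  
Northern Lights | Wright


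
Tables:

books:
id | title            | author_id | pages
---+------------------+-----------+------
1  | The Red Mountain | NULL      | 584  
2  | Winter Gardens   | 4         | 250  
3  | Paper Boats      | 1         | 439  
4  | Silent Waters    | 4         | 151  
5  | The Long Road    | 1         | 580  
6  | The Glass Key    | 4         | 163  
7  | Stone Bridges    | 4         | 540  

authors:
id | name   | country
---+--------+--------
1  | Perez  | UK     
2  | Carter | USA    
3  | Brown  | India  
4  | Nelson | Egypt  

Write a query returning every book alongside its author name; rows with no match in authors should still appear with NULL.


LEFT JOIN keeps every row from books (the left table); where author_id has no match in authors, the author columns become NULL. Walk through each book:
  - book 1 (The Red Mountain): author_id=NULL, no match -> kept with NULL
  - book 2 (Winter Gardens): author_id=4 -> matches Nelson
  - book 3 (Paper Boats): author_id=1 -> matches Perez
  - book 4 (Silent Waters): author_id=4 -> matches Nelson
  - book 5 (The Long Road): author_id=1 -> matches Perez
  - book 6 (The Glass Key): author_id=4 -> matches Nelson
  - book 7 (Stone Bridges): author_id=4 -> matches Nelson
All 7 rows appear; 1 has NULL author.

SQL:
SELECT a.title, b.name AS author
FROM books a
LEFT JOIN authors b ON a.author_id = b.id

Result:
title            | author
-----------------+-------
The Red Mountain | NULL  
Winter Gardens   | Nelson
Paper Boats      | Perez 
Silent Waters    | Nelson
The Long Road    | Perez 
The Glass Key    | Nelson
Stone Bridges    | Nelson


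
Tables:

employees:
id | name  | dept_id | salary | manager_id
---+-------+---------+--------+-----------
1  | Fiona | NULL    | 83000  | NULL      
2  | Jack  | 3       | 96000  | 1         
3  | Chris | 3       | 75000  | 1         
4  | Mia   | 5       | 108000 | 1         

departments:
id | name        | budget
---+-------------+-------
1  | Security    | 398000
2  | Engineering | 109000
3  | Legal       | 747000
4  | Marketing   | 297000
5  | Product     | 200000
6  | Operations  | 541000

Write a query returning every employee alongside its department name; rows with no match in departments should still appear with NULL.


LEFT JOIN keeps every row from employees (the left table); where dept_id has no match in departments, the department columns become NULL. Walk through each employee:
  - employee 1 (Fiona): dept_id=NULL, no match -> kept with NULL
  - employee 2 (Jack): dept_id=3 -> matches Legal
  - employee 3 (Chris): dept_id=3 -> matches Legal
  - employee 4 (Mia): dept_id=5 -> matches Product
All 4 rows appear; 1 has NULL department.

SQL:
SELECT a.name, b.name AS department
FROM employees a
LEFT JOIN departments b ON a.dept_id = b.id

Result:
name  | department
------+-----------
Fiona | NULL      
Jack  | Legal     
Chris | Legal     
Mia   | Product   


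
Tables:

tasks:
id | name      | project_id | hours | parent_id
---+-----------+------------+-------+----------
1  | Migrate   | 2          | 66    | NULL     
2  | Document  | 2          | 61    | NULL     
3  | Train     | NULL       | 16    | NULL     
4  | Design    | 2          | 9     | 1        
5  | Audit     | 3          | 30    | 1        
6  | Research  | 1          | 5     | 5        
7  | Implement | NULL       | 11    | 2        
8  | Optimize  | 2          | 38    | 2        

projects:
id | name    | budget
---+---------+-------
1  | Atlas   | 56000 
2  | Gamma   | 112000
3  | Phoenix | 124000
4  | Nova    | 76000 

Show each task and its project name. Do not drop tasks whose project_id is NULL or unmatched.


LEFT JOIN keeps every row from tasks (the left table); where project_id has no match in projects, the project columns become NULL. Walk through each task:
  - task 1 (Migrate): project_id=2 -> matches Gamma
  - task 2 (Document): project_id=2 -> matches Gamma
  - task 3 (Train): project_id=NULL, no match -> kept with NULL
  - task 4 (Design): project_id=2 -> matches Gamma
  - task 5 (Audit): project_id=3 -> matches Phoenix
  - task 6 (Research): project_id=1 -> matches Atlas
  - task 7 (Implement): project_id=NULL, no match -> kept with NULL
  - task 8 (Optimize): project_id=2 -> matches Gamma
All 8 rows appear; 2 have NULL project.

SQL:
SELECT a.name, b.name AS project
FROM tasks a
LEFT JOIN projects b ON a.project_id = b.id

Result:
name      | project
----------+--------
Migrate   | Gamma  
Document  | Gamma  
Train     | NULL   
Design    | Gamma  
Audit     | Phoenix
Research  | Atlas  
Implement | NULL   
Optimize  | Gamma  


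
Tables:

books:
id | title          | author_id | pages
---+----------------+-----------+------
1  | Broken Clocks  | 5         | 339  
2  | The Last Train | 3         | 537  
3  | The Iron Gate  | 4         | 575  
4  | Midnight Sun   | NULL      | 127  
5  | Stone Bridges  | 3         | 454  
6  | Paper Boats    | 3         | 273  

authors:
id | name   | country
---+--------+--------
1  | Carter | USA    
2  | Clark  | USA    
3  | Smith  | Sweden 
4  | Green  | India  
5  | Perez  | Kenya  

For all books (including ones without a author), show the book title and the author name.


LEFT JOIN keeps every row from books (the left table); where author_id has no match in authors, the author columns become NULL. Walk through each book:
  - book 1 (Broken Clocks): author_id=5 -> matches Perez
  - book 2 (The Last Train): author_id=3 -> matches Smith
  - book 3 (The Iron Gate): author_id=4 -> matches Green
  - book 4 (Midnight Sun): author_id=NULL, no match -> kept with NULL
  - book 5 (Stone Bridges): author_id=3 -> matches Smith
  - book 6 (Paper Boats): author_id=3 -> matches Smith
All 6 rows appear; 1 has NULL author.

SQL:
SELECT a.title, b.name AS author
FROM books a
LEFT JOIN authors b ON a.author_id = b.id

Result:
title          | author
---------------+-------
Broken Clocks  | Perez 
The Last Train | Smith 
The Iron Gate  | Green 
Midnight Sun   | NULL  
Stone Bridges  | Smith 
Paper Boats    | Smith 


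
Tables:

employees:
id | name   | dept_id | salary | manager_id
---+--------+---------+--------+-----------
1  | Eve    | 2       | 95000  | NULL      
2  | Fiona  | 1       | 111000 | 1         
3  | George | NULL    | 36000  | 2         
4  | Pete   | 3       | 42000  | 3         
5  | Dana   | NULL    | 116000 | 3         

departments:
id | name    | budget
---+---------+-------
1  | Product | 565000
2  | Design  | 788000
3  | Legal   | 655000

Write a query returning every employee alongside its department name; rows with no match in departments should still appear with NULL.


LEFT JOIN keeps every row from employees (the left table); where dept_id has no match in departments, the department columns become NULL. Walk through each employee:
  - employee 1 (Eve): dept_id=2 -> matches Design
  - employee 2 (Fiona): dept_id=1 -> matches Product
  - employee 3 (George): dept_id=NULL, no match -> kept with NULL
  - employee 4 (Pete): dept_id=3 -> matches Legal
  - employee 5 (Dana): dept_id=NULL, no match -> kept with NULL
All 5 rows appear; 2 have NULL department.

SQL:
SELECT a.name, b.name AS department
FROM employees a
LEFT JOIN departments b ON a.dept_id = b.id

Result:
name   | department
-------+-----------
Eve    | Design    
Fiona  | Product   
George | NULL      
Pete   | Legal     
Dana   | NULL      


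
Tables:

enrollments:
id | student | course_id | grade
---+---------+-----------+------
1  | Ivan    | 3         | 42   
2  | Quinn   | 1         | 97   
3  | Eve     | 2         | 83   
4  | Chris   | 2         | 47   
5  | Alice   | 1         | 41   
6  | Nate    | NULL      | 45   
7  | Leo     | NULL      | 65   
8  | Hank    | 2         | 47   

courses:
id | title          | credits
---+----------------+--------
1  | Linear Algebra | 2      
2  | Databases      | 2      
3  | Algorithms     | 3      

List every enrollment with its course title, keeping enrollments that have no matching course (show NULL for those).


LEFT JOIN keeps every row from enrollments (the left table); where course_id has no match in courses, the course columns become NULL. Walk through each enrollment:
  - enrollment 1 (Ivan): course_id=3 -> matches Algorithms
  - enrollment 2 (Quinn): course_id=1 -> matches Linear Algebra
  - enrollment 3 (Eve): course_id=2 -> matches Databases
  - enrollment 4 (Chris): course_id=2 -> matches Databases
  - enrollment 5 (Alice): course_id=1 -> matches Linear Algebra
  - enrollment 6 (Nate): course_id=NULL, no match -> kept with NULL
  - enrollment 7 (Leo): course_id=NULL, no match -> kept with NULL
  - enrollment 8 (Hank): course_id=2 -> matches Databases
All 8 rows appear; 2 have NULL course.

SQL:
SELECT a.student, b.title AS course
FROM enrollments a
LEFT JOIN courses b ON a.course_id = b.id

Result:
student | course        
--------+---------------
Ivan    | Algorithms    
Quinn   | Linear Algebra
Eve     | Databases     
Chris   | Databases     
Alice   | Linear Algebra
Nate    | NULL          
Leo     | NULL          
Hank    | Databases     


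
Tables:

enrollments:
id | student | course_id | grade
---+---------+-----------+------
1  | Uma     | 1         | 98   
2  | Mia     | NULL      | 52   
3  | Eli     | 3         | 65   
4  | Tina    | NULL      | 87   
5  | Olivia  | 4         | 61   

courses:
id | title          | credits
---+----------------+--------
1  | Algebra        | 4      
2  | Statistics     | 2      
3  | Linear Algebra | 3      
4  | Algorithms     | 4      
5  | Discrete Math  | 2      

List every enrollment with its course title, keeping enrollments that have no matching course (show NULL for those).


LEFT JOIN keeps every row from enrollments (the left table); where course_id has no match in courses, the course columns become NULL. Walk through each enrollment:
  - enrollment 1 (Uma): course_id=1 -> matches Algebra
  - enrollment 2 (Mia): course_id=NULL, no match -> kept with NULL
  - enrollment 3 (Eli): course_id=3 -> matches Linear Algebra
  - enrollment 4 (Tina): course_id=NULL, no match -> kept with NULL
  - enrollment 5 (Olivia): course_id=4 -> matches Algorithms
All 5 rows appear; 2 have NULL course.

SQL:
SELECT a.student, b.title AS course
FROM enrollments a
LEFT JOIN courses b ON a.course_id = b.id

Result:
student | course        
--------+---------------
Uma     | Algebra       
Mia     | NULL          
Eli     | Linear Algebra
Tina    | NULL          
Olivia  | Algorithms    


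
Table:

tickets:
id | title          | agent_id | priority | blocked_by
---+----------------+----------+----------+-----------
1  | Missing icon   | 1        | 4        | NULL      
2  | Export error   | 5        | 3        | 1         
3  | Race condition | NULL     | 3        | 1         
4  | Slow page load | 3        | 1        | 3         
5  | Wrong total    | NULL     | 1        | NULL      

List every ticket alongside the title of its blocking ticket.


This is a self-join: tickets is joined to a second copy of itself, matching each row's blocked_by to another row's id. Use LEFT JOIN so rows with blocked_by=NULL are kept.
  - ticket 1 (Missing icon): blocked_by=NULL -> NULL
  - ticket 2 (Export error): blocked_by=1 -> Missing icon
  - ticket 3 (Race condition): blocked_by=1 -> Missing icon
  - ticket 4 (Slow page load): blocked_by=3 -> Race condition
  - ticket 5 (Wrong total): blocked_by=NULL -> NULL

SQL:
SELECT a.title AS item, b.title AS blocked_by
FROM tickets a
LEFT JOIN tickets b ON a.blocked_by = b.id

Result:
item           | blocked_by    
---------------+---------------
Missing icon   | NULL          
Export error   | Missing icon  
Race condition | Missing icon  
Slow page load | Race condition
Wrong total    | NULL          


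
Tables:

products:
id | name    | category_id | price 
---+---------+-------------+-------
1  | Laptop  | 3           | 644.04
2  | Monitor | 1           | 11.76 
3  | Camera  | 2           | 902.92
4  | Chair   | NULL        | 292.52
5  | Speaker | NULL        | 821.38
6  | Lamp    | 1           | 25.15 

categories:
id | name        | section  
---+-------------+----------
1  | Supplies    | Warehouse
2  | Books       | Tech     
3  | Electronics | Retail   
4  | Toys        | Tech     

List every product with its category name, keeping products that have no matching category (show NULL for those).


LEFT JOIN keeps every row from products (the left table); where category_id has no match in categories, the category columns become NULL. Walk through each product:
  - product 1 (Laptop): category_id=3 -> matches Electronics
  - product 2 (Monitor): category_id=1 -> matches Supplies
  - product 3 (Camera): category_id=2 -> matches Books
  - product 4 (Chair): category_id=NULL, no match -> kept with NULL
  - product 5 (Speaker): category_id=NULL, no match -> kept with NULL
  - product 6 (Lamp): category_id=1 -> matches Supplies
All 6 rows appear; 2 have NULL category.

SQL:
SELECT a.name, b.name AS category
FROM products a
LEFT JOIN categories b ON a.category_id = b.id

Result:
name    | category   
--------+------------
Laptop  | Electronics
Monitor | Supplies   
Camera  | Books      
Chair   | NULL       
Speaker | NULL       
Lamp    | Supplies   


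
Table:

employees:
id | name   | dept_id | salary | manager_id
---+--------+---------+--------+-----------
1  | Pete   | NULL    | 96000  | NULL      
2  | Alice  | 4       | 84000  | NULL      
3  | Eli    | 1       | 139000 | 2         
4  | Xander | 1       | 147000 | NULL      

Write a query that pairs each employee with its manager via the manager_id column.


This is a self-join: employees is joined to a second copy of itself, matching each row's manager_id to another row's id. Use LEFT JOIN so rows with manager_id=NULL are kept.
  - employee 1 (Pete): manager_id=NULL -> NULL
  - employee 2 (Alice): manager_id=NULL -> NULL
  - employee 3 (Eli): manager_id=2 -> Alice
  - employee 4 (Xander): manager_id=NULL -> NULL

SQL:
SELECT a.name AS item, b.name AS manager
FROM employees a
LEFT JOIN employees b ON a.manager_id = b.id

Result:
item   | manager
-------+--------
Pete   | NULL   
Alice  | NULL   
Eli    | Alice  
Xander | NULL   


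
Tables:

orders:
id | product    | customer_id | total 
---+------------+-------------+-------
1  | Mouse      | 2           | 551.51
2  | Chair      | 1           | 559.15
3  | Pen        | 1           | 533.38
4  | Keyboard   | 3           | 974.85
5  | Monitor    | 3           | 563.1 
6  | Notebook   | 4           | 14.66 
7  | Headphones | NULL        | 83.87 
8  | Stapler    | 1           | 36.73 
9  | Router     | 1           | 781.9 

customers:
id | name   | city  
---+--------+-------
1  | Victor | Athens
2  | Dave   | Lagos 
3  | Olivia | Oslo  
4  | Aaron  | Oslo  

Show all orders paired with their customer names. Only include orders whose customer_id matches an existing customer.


INNER JOIN keeps only orders rows whose customer_id matches an id in customers. Walk through each order:
  - order 1 (Mouse): customer_id=2 -> matches Dave
  - order 2 (Chair): customer_id=1 -> matches Victor
  - order 3 (Pen): customer_id=1 -> matches Victor
  - order 4 (Keyboard): customer_id=3 -> matches Olivia
  - order 5 (Monitor): customer_id=3 -> matches Olivia
  - order 6 (Notebook): customer_id=4 -> matches Aaron
  - order 7 (Headphones): customer_id=NULL, no match -> dropped
  - order 8 (Stapler): customer_id=1 -> matches Victor
  - order 9 (Router): customer_id=1 -> matches Victor
So 1 of 9 rows is dropped.

SQL:
SELECT a.product, b.name AS customer
FROM orders a
INNER JOIN customers b ON a.customer_id = b.id

Result:
product  | customer
---------+---------
Mouse    | Dave    
Chair    | Victor  
Pen      | Victor  
Keyboard | Olivia  
Monitor  | Olivia  
Notebook | Aaron   
Stapler  | Victor  
Router   | Victor  


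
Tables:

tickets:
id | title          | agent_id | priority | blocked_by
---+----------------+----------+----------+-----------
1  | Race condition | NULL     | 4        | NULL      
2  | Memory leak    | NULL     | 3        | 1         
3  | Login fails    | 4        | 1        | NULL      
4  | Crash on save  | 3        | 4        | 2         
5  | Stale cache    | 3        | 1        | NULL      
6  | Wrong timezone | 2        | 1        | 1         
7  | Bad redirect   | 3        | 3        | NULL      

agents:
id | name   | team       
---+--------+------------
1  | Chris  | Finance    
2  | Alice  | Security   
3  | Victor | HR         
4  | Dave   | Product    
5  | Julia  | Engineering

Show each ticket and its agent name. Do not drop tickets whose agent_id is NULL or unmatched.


LEFT JOIN keeps every row from tickets (the left table); where agent_id has no match in agents, the agent columns become NULL. Walk through each ticket:
  - ticket 1 (Race condition): agent_id=NULL, no match -> kept with NULL
  - ticket 2 (Memory leak): agent_id=NULL, no match -> kept with NULL
  - ticket 3 (Login fails): agent_id=4 -> matches Dave
  - ticket 4 (Crash on save): agent_id=3 -> matches Victor
  - ticket 5 (Stale cache): agent_id=3 -> matches Victor
  - ticket 6 (Wrong timezone): agent_id=2 -> matches Alice
  - ticket 7 (Bad redirect): agent_id=3 -> matches Victor
All 7 rows appear; 2 have NULL agent.

SQL:
SELECT a.title, b.name AS agent
FROM tickets a
LEFT JOIN agents b ON a.agent_id = b.id

Result:
title          | agent 
---------------+-------
Race condition | NULL  
Memory leak    | NULL  
Login fails    | Dave  
Crash on save  | Victor
Stale cache    | Victor
Wrong timezone | Alice 
Bad redirect   | Victor


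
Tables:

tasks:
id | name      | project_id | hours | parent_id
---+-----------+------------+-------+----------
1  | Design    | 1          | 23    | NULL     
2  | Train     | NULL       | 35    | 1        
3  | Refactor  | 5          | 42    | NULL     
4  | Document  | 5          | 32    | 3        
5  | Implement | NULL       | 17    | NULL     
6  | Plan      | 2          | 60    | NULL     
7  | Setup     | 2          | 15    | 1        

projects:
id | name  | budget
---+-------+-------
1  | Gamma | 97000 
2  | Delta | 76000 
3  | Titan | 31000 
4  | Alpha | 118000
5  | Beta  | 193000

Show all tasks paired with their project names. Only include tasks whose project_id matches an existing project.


INNER JOIN keeps only tasks rows whose project_id matches an id in projects. Walk through each task:
  - task 1 (Design): project_id=1 -> matches Gamma
  - task 2 (Train): project_id=NULL, no match -> dropped
  - task 3 (Refactor): project_id=5 -> matches Beta
  - task 4 (Document): project_id=5 -> matches Beta
  - task 5 (Implement): project_id=NULL, no match -> dropped
  - task 6 (Plan): project_id=2 -> matches Delta
  - task 7 (Setup): project_id=2 -> matches Delta
So 2 of 7 rows are dropped.

SQL:
SELECT a.name, b.name AS project
FROM tasks a
INNER JOIN projects b ON a.project_id = b.id

Result:
name     | project
---------+--------
Design   | Gamma  
Refactor | Beta   
Document | Beta   
Plan     | Delta  
Setup    | Delta  


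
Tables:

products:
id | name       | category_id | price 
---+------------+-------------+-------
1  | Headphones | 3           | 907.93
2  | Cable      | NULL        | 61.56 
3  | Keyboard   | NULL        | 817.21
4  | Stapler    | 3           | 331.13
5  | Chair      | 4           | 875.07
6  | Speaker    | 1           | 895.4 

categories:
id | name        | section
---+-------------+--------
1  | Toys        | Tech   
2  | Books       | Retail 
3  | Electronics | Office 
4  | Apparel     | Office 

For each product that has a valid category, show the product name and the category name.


INNER JOIN keeps only products rows whose category_id matches an id in categories. Walk through each product:
  - product 1 (Headphones): category_id=3 -> matches Electronics
  - product 2 (Cable): category_id=NULL, no match -> dropped
  - product 3 (Keyboard): category_id=NULL, no match -> dropped
  - product 4 (Stapler): category_id=3 -> matches Electronics
  - product 5 (Chair): category_id=4 -> matches Apparel
  - product 6 (Speaker): category_id=1 -> matches Toys
So 2 of 6 rows are dropped.

SQL:
SELECT a.name, b.name AS category
FROM products a
INNER JOIN categories b ON a.category_id = b.id

Result:
name       | category   
-----------+------------
Headphones | Electronics
Stapler    | Electronics
Chair      | Apparel    
Speaker    | Toys       


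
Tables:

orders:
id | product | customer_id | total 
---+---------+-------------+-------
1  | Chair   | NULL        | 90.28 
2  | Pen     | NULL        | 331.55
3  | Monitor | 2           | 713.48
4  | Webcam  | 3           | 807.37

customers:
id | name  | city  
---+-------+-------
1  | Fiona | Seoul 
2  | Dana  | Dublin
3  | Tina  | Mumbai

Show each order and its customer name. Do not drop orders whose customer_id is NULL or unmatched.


LEFT JOIN keeps every row from orders (the left table); where customer_id has no match in customers, the customer columns become NULL. Walk through each order:
  - order 1 (Chair): customer_id=NULL, no match -> kept with NULL
  - order 2 (Pen): customer_id=NULL, no match -> kept with NULL
  - order 3 (Monitor): customer_id=2 -> matches Dana
  - order 4 (Webcam): customer_id=3 -> matches Tina
All 4 rows appear; 2 have NULL customer.

SQL:
SELECT a.product, b.name AS customer
FROM orders a
LEFT JOIN customers b ON a.customer_id = b.id

Result:
product | customer
--------+---------
Chair   | NULL    
Pen     | NULL    
Monitor | Dana    
Webcam  | Tina    


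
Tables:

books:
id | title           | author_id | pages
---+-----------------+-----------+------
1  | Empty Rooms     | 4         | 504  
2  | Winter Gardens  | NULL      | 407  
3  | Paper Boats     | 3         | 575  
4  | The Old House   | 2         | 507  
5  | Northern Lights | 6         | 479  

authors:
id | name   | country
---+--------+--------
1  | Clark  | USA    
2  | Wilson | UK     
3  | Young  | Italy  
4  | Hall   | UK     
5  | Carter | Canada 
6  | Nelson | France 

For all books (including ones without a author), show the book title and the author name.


LEFT JOIN keeps every row from books (the left table); where author_id has no match in authors, the author columns become NULL. Walk through each book:
  - book 1 (Empty Rooms): author_id=4 -> matches Hall
  - book 2 (Winter Gardens): author_id=NULL, no match -> kept with NULL
  - book 3 (Paper Boats): author_id=3 -> matches Young
  - book 4 (The Old House): author_id=2 -> matches Wilson
  - book 5 (Northern Lights): author_id=6 -> matches Nelson
All 5 rows appear; 1 has NULL author.

SQL:
SELECT a.title, b.name AS author
FROM books a
LEFT JOIN authors b ON a.author_id = b.id

Result:
title           | author
----------------+-------
Empty Rooms     | Hall  
Winter Gardens  | NULL  
Paper Boats     | Young 
The Old House   | Wilson
Northern Lights | Nelson


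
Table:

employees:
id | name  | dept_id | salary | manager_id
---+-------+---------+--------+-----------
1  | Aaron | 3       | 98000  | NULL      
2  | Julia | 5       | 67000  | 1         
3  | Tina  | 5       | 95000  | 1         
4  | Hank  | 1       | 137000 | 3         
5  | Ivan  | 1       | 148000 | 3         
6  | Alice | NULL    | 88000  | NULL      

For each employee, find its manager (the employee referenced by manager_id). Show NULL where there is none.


This is a self-join: employees is joined to a second copy of itself, matching each row's manager_id to another row's id. Use LEFT JOIN so rows with manager_id=NULL are kept.
  - employee 1 (Aaron): manager_id=NULL -> NULL
  - employee 2 (Julia): manager_id=1 -> Aaron
  - employee 3 (Tina): manager_id=1 -> Aaron
  - employee 4 (Hank): manager_id=3 -> Tina
  - employee 5 (Ivan): manager_id=3 -> Tina
  - employee 6 (Alice): manager_id=NULL -> NULL

SQL:
SELECT a.name AS item, b.name AS manager
FROM employees a
LEFT JOIN employees b ON a.manager_id = b.id

Result:
item  | manager
------+--------
Aaron | NULL   
Julia | Aaron  
Tina  | Aaron  
Hank  | Tina   
Ivan  | Tina   
Alice | NULL   


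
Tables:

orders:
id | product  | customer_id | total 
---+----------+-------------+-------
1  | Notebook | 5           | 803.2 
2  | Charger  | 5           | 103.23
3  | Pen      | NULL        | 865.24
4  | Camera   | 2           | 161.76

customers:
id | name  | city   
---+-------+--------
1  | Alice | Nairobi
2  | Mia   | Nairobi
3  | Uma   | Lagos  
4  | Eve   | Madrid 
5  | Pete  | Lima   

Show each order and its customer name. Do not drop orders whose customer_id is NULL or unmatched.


LEFT JOIN keeps every row from orders (the left table); where customer_id has no match in customers, the customer columns become NULL. Walk through each order:
  - order 1 (Notebook): customer_id=5 -> matches Pete
  - order 2 (Charger): customer_id=5 -> matches Pete
  - order 3 (Pen): customer_id=NULL, no match -> kept with NULL
  - order 4 (Camera): customer_id=2 -> matches Mia
All 4 rows appear; 1 has NULL customer.

SQL:
SELECT a.product, b.name AS customer
FROM orders a
LEFT JOIN customers b ON a.customer_id = b.id

Result:
product  | customer
---------+---------
Notebook | Pete    
Charger  | Pete    
Pen      | NULL    
Camera   | Mia     


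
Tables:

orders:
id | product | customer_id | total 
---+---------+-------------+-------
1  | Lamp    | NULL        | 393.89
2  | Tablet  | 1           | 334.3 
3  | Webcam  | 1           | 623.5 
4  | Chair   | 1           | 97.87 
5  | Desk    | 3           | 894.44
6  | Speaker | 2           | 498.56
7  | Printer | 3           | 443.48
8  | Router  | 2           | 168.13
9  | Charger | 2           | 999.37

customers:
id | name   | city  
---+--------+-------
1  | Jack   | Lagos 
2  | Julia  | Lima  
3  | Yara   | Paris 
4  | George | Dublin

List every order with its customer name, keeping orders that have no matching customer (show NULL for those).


LEFT JOIN keeps every row from orders (the left table); where customer_id has no match in customers, the customer columns become NULL. Walk through each order:
  - order 1 (Lamp): customer_id=NULL, no match -> kept with NULL
  - order 2 (Tablet): customer_id=1 -> matches Jack
  - order 3 (Webcam): customer_id=1 -> matches Jack
  - order 4 (Chair): customer_id=1 -> matches Jack
  - order 5 (Desk): customer_id=3 -> matches Yara
  - order 6 (Speaker): customer_id=2 -> matches Julia
  - order 7 (Printer): customer_id=3 -> matches Yara
  - order 8 (Router): customer_id=2 -> matches Julia
  - order 9 (Charger): customer_id=2 -> matches Julia
All 9 rows appear; 1 has NULL customer.

SQL:
SELECT a.product, b.name AS customer
FROM orders a
LEFT JOIN customers b ON a.customer_id = b.id

Result:
product | customer
--------+---------
Lamp    | NULL    
Tablet  | Jack    
Webcam  | Jack    
Chair   | Jack    
Desk    | Yara    
Speaker | Julia   
Printer | Yara    
Router  | Julia   
Charger | Julia   


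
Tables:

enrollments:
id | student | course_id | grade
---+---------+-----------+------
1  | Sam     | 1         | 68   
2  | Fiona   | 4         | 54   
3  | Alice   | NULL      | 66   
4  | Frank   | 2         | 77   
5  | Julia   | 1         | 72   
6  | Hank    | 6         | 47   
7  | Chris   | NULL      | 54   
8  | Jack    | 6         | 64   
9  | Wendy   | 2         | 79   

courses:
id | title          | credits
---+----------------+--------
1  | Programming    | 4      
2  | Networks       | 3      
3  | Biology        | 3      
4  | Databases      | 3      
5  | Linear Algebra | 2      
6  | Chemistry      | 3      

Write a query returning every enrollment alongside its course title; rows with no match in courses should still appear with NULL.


LEFT JOIN keeps every row from enrollments (the left table); where course_id has no match in courses, the course columns become NULL. Walk through each enrollment:
  - enrollment 1 (Sam): course_id=1 -> matches Programming
  - enrollment 2 (Fiona): course_id=4 -> matches Databases
  - enrollment 3 (Alice): course_id=NULL, no match -> kept with NULL
  - enrollment 4 (Frank): course_id=2 -> matches Networks
  - enrollment 5 (Julia): course_id=1 -> matches Programming
  - enrollment 6 (Hank): course_id=6 -> matches Chemistry
  - enrollment 7 (Chris): course_id=NULL, no match -> kept with NULL
  - enrollment 8 (Jack): course_id=6 -> matches Chemistry
  - enrollment 9 (Wendy): course_id=2 -> matches Networks
All 9 rows appear; 2 have NULL course.

SQL:
SELECT a.student, b.title AS course
FROM enrollments a
LEFT JOIN courses b ON a.course_id = b.id

Result:
student | course     
--------+------------
Sam     | Programming
Fiona   | Databases  
Alice   | NULL       
Frank   | Networks   
Julia   | Programming
Hank    | Chemistry  
Chris   | NULL       
Jack    | Chemistry  
Wendy   | Networks   
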